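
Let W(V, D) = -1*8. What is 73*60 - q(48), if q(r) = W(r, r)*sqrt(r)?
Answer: 4380 + 32*sqrt(3) ≈ 4435.4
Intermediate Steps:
W(V, D) = -8
q(r) = -8*sqrt(r)
73*60 - q(48) = 73*60 - (-8)*sqrt(48) = 4380 - (-8)*4*sqrt(3) = 4380 - (-32)*sqrt(3) = 4380 + 32*sqrt(3)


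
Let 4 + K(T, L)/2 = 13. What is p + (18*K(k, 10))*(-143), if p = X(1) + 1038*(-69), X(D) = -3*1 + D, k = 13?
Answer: -117956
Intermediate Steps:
X(D) = -3 + D
K(T, L) = 18 (K(T, L) = -8 + 2*13 = -8 + 26 = 18)
p = -71624 (p = (-3 + 1) + 1038*(-69) = -2 - 71622 = -71624)
p + (18*K(k, 10))*(-143) = -71624 + (18*18)*(-143) = -71624 + 324*(-143) = -71624 - 46332 = -117956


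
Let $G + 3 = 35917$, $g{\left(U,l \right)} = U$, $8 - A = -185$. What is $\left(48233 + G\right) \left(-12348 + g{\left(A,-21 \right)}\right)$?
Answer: $-1022806785$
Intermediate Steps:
$A = 193$ ($A = 8 - -185 = 8 + 185 = 193$)
$G = 35914$ ($G = -3 + 35917 = 35914$)
$\left(48233 + G\right) \left(-12348 + g{\left(A,-21 \right)}\right) = \left(48233 + 35914\right) \left(-12348 + 193\right) = 84147 \left(-12155\right) = -1022806785$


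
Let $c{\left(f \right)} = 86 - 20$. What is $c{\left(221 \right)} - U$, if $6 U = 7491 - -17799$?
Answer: $-4149$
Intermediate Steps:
$U = 4215$ ($U = \frac{7491 - -17799}{6} = \frac{7491 + 17799}{6} = \frac{1}{6} \cdot 25290 = 4215$)
$c{\left(f \right)} = 66$ ($c{\left(f \right)} = 86 - 20 = 66$)
$c{\left(221 \right)} - U = 66 - 4215 = -4149$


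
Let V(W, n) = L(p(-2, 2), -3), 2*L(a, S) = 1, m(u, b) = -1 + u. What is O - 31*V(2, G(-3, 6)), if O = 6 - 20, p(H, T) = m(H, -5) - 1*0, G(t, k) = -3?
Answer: -59/2 ≈ -29.500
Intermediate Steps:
p(H, T) = -1 + H (p(H, T) = (-1 + H) - 1*0 = (-1 + H) + 0 = -1 + H)
L(a, S) = ½ (L(a, S) = (½)*1 = ½)
V(W, n) = ½
O = -14
O - 31*V(2, G(-3, 6)) = -14 - 31*½ = -14 - 31/2 = -59/2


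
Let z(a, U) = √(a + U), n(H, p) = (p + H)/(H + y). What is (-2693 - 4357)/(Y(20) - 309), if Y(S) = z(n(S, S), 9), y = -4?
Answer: 4356900/190939 + 7050*√46/190939 ≈ 23.069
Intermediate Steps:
n(H, p) = (H + p)/(-4 + H) (n(H, p) = (p + H)/(H - 4) = (H + p)/(-4 + H))
z(a, U) = √(U + a)
Y(S) = √(9 + 2*S/(-4 + S)) (Y(S) = √(9 + (S + S)/(-4 + S)) = √(9 + (2*S)/(-4 + S)) = √(9 + 2*S/(-4 + S)))
(-2693 - 4357)/(Y(20) - 309) = (-2693 - 4357)/(√((-36 + 11*20)/(-4 + 20)) - 309) = -7050/(√((-36 + 220)/16) - 309) = -7050/(√((1/16)*184) - 309) = -7050/(√(23/2) - 309) = -7050/(√46/2 - 309) = -7050/(-309 + √46/2)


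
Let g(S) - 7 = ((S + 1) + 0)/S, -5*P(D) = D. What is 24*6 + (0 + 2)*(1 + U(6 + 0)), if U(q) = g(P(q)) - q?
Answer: 445/3 ≈ 148.33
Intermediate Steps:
P(D) = -D/5
g(S) = 7 + (1 + S)/S (g(S) = 7 + ((S + 1) + 0)/S = 7 + ((1 + S) + 0)/S = 7 + (1 + S)/S)
U(q) = 8 - q - 5/q (U(q) = (8 + 1/(-q/5)) - q = (8 - 5/q) - q = 8 - q - 5/q)
24*6 + (0 + 2)*(1 + U(6 + 0)) = 24*6 + (0 + 2)*(1 + (8 - (6 + 0) - 5/(6 + 0))) = 144 + 2*(1 + (8 - 1*6 - 5/6)) = 144 + 2*(1 + (8 - 6 - 5*1/6)) = 144 + 2*(1 + (8 - 6 - 5/6)) = 144 + 2*(1 + 7/6) = 144 + 2*(13/6) = 144 + 13/3 = 445/3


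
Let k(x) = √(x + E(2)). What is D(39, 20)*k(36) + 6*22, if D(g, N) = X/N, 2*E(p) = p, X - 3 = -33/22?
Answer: 132 + 3*√37/40 ≈ 132.46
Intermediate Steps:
X = 3/2 (X = 3 - 33/22 = 3 - 33*1/22 = 3 - 3/2 = 3/2 ≈ 1.5000)
E(p) = p/2
D(g, N) = 3/(2*N)
k(x) = √(1 + x) (k(x) = √(x + (½)*2) = √(x + 1) = √(1 + x))
D(39, 20)*k(36) + 6*22 = ((3/2)/20)*√(1 + 36) + 6*22 = ((3/2)*(1/20))*√37 + 132 = 3*√37/40 + 132 = 132 + 3*√37/40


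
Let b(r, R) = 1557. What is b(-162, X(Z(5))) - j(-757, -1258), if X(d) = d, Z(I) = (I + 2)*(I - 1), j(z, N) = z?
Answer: 2314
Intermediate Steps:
Z(I) = (-1 + I)*(2 + I) (Z(I) = (2 + I)*(-1 + I) = (-1 + I)*(2 + I))
b(-162, X(Z(5))) - j(-757, -1258) = 1557 - 1*(-757) = 1557 + 757 = 2314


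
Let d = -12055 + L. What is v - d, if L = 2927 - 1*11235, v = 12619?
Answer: 32982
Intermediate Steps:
L = -8308 (L = 2927 - 11235 = -8308)
d = -20363 (d = -12055 - 8308 = -20363)
v - d = 12619 - 1*(-20363) = 12619 + 20363 = 32982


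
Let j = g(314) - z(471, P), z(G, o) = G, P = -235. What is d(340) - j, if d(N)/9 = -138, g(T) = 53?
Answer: -824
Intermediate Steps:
d(N) = -1242 (d(N) = 9*(-138) = -1242)
j = -418 (j = 53 - 1*471 = 53 - 471 = -418)
d(340) - j = -1242 - 1*(-418) = -1242 + 418 = -824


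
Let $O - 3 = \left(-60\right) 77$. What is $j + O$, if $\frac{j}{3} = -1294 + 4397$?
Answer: $4692$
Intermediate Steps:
$j = 9309$ ($j = 3 \left(-1294 + 4397\right) = 3 \cdot 3103 = 9309$)
$O = -4617$ ($O = 3 - 4620 = -4617$)
$j + O = 9309 - 4617 = 4692$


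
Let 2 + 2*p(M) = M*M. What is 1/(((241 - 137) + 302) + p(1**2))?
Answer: 2/811 ≈ 0.0024661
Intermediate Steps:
p(M) = -1 + M**2/2 (p(M) = -1 + (M*M)/2 = -1 + M**2/2)
1/(((241 - 137) + 302) + p(1**2)) = 1/(((241 - 137) + 302) + (-1 + (1**2)**2/2)) = 1/((104 + 302) + (-1 + (1/2)*1**2)) = 1/(406 + (-1 + (1/2)*1)) = 1/(406 + (-1 + 1/2)) = 1/(406 - 1/2) = 1/(811/2) = 2/811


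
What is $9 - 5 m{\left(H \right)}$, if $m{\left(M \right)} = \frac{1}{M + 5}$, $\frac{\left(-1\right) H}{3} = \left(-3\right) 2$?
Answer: $\frac{202}{23} \approx 8.7826$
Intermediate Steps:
$H = 18$ ($H = - 3 \left(\left(-3\right) 2\right) = \left(-3\right) \left(-6\right) = 18$)
$m{\left(M \right)} = \frac{1}{5 + M}$
$9 - 5 m{\left(H \right)} = 9 - \frac{5}{5 + 18} = 9 - \frac{5}{23} = \frac{202}{23}$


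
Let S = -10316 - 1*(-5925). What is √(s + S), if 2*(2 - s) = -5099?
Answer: I*√7358/2 ≈ 42.889*I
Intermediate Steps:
s = 5103/2 (s = 2 - ½*(-5099) = 2 + 5099/2 = 5103/2 ≈ 2551.5)
S = -4391 (S = -10316 + 5925 = -4391)
√(s + S) = √(5103/2 - 4391) = √(-3679/2) = I*√7358/2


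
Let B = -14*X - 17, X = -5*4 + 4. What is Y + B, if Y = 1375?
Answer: 1582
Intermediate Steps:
X = -16 (X = -20 + 4 = -16)
B = 207 (B = -14*(-16) - 17 = 224 - 17 = 207)
Y + B = 1375 + 207 = 1582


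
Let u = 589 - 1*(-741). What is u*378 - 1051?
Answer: 501689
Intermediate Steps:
u = 1330 (u = 589 + 741 = 1330)
u*378 - 1051 = 1330*378 - 1051 = 502740 - 1051 = 501689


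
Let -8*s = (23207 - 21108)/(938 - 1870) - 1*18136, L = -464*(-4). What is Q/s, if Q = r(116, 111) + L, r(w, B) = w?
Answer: 864896/994403 ≈ 0.86976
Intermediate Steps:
L = 1856
Q = 1972 (Q = 116 + 1856 = 1972)
s = 16904851/7456 (s = -((23207 - 21108)/(938 - 1870) - 1*18136)/8 = -(2099/(-932) - 18136)/8 = -(2099*(-1/932) - 18136)/8 = -(-2099/932 - 18136)/8 = -⅛*(-16904851/932) = 16904851/7456 ≈ 2267.3)
Q/s = 1972/(16904851/7456) = 1972*(7456/16904851) = 864896/994403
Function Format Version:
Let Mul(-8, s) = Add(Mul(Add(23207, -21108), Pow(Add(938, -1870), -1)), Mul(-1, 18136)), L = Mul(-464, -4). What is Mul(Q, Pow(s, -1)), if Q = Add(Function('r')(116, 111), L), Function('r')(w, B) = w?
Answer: Rational(864896, 994403) ≈ 0.86976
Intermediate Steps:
L = 1856
Q = 1972 (Q = Add(116, 1856) = 1972)
s = Rational(16904851, 7456) (s = Mul(Rational(-1, 8), Add(Mul(Add(23207, -21108), Pow(Add(938, -1870), -1)), Mul(-1, 18136))) = Mul(Rational(-1, 8), Add(Mul(2099, Pow(-932, -1)), -18136)) = Mul(Rational(-1, 8), Add(Mul(2099, Rational(-1, 932)), -18136)) = Mul(Rational(-1, 8), Add(Rational(-2099, 932), -18136)) = Mul(Rational(-1, 8), Rational(-16904851, 932)) = Rational(16904851, 7456) ≈ 2267.3)
Mul(Q, Pow(s, -1)) = Mul(1972, Pow(Rational(16904851, 7456), -1)) = Mul(1972, Rational(7456, 16904851)) = Rational(864896, 994403)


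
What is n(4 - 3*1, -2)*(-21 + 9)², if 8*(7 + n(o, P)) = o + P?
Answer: -1026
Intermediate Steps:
n(o, P) = -7 + P/8 + o/8 (n(o, P) = -7 + (o + P)/8 = -7 + (P + o)/8 = -7 + (P/8 + o/8) = -7 + P/8 + o/8)
n(4 - 3*1, -2)*(-21 + 9)² = (-7 + (⅛)*(-2) + (4 - 3*1)/8)*(-21 + 9)² = (-7 - ¼ + (4 - 3)/8)*(-12)² = (-7 - ¼ + (⅛)*1)*144 = (-7 - ¼ + ⅛)*144 = -57/8*144 = -1026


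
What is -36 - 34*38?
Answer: -1328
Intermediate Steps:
-36 - 34*38 = -36 - 1292 = -1328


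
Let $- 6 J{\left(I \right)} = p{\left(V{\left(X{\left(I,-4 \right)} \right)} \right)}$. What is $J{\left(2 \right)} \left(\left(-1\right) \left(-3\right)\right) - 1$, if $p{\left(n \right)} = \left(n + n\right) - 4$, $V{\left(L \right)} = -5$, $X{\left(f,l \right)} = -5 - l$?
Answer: $6$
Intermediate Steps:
$p{\left(n \right)} = -4 + 2 n$ ($p{\left(n \right)} = 2 n - 4 = -4 + 2 n$)
$J{\left(I \right)} = \frac{7}{3}$ ($J{\left(I \right)} = - \frac{-4 + 2 \left(-5\right)}{6} = - \frac{-4 - 10}{6} = \left(- \frac{1}{6}\right) \left(-14\right) = \frac{7}{3}$)
$J{\left(2 \right)} \left(\left(-1\right) \left(-3\right)\right) - 1 = \frac{7 \left(\left(-1\right) \left(-3\right)\right)}{3} - 1 = \frac{7}{3} \cdot 3 - 1 = 7 - 1 = 6$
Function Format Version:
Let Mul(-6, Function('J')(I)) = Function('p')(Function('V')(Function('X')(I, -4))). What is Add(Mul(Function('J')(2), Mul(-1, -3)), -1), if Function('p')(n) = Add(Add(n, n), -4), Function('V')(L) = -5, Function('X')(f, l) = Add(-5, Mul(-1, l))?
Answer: 6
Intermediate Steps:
Function('p')(n) = Add(-4, Mul(2, n)) (Function('p')(n) = Add(Mul(2, n), -4) = Add(-4, Mul(2, n)))
Function('J')(I) = Rational(7, 3) (Function('J')(I) = Mul(Rational(-1, 6), Add(-4, Mul(2, -5))) = Mul(Rational(-1, 6), Add(-4, -10)) = Mul(Rational(-1, 6), -14) = Rational(7, 3))
Add(Mul(Function('J')(2), Mul(-1, -3)), -1) = Add(Mul(Rational(7, 3), Mul(-1, -3)), -1) = Add(Mul(Rational(7, 3), 3), -1) = Add(7, -1) = 6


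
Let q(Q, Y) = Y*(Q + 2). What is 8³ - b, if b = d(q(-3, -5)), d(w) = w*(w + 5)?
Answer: 462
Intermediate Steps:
q(Q, Y) = Y*(2 + Q)
d(w) = w*(5 + w)
b = 50 (b = (-5*(2 - 3))*(5 - 5*(2 - 3)) = (-5*(-1))*(5 - 5*(-1)) = 5*(5 + 5) = 5*10 = 50)
8³ - b = 8³ - 1*50 = 512 - 50 = 462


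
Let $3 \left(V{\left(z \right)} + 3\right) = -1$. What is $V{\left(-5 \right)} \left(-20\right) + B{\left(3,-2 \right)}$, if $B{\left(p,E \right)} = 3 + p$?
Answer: $\frac{218}{3} \approx 72.667$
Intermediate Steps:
$V{\left(z \right)} = - \frac{10}{3}$ ($V{\left(z \right)} = -3 + \frac{1}{3} \left(-1\right) = -3 - \frac{1}{3} = - \frac{10}{3}$)
$V{\left(-5 \right)} \left(-20\right) + B{\left(3,-2 \right)} = \left(- \frac{10}{3}\right) \left(-20\right) + \left(3 + 3\right) = \frac{200}{3} + 6 = \frac{218}{3}$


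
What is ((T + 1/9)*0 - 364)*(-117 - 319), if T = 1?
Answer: 158704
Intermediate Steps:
((T + 1/9)*0 - 364)*(-117 - 319) = ((1 + 1/9)*0 - 364)*(-117 - 319) = ((1 + ⅑)*0 - 364)*(-436) = ((10/9)*0 - 364)*(-436) = (0 - 364)*(-436) = -364*(-436) = 158704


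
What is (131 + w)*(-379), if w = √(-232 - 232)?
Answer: -49649 - 1516*I*√29 ≈ -49649.0 - 8163.9*I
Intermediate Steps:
w = 4*I*√29 (w = √(-464) = 4*I*√29 ≈ 21.541*I)
(131 + w)*(-379) = (131 + 4*I*√29)*(-379) = -49649 - 1516*I*√29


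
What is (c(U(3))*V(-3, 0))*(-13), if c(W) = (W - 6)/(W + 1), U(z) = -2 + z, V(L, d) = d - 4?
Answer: -130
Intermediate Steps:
V(L, d) = -4 + d
c(W) = (-6 + W)/(1 + W)
(c(U(3))*V(-3, 0))*(-13) = (((-6 + (-2 + 3))/(1 + (-2 + 3)))*(-4 + 0))*(-13) = (((-6 + 1)/(1 + 1))*(-4))*(-13) = ((-5/2)*(-4))*(-13) = (((1/2)*(-5))*(-4))*(-13) = -5/2*(-4)*(-13) = 10*(-13) = -130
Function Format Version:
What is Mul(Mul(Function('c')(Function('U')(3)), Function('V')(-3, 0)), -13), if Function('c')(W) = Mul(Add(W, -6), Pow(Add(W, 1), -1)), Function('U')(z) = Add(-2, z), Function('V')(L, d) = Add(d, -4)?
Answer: -130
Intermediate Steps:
Function('V')(L, d) = Add(-4, d)
Function('c')(W) = Mul(Pow(Add(1, W), -1), Add(-6, W)) (Function('c')(W) = Mul(Add(-6, W), Pow(Add(1, W), -1)) = Mul(Pow(Add(1, W), -1), Add(-6, W)))
Mul(Mul(Function('c')(Function('U')(3)), Function('V')(-3, 0)), -13) = Mul(Mul(Mul(Pow(Add(1, Add(-2, 3)), -1), Add(-6, Add(-2, 3))), Add(-4, 0)), -13) = Mul(Mul(Mul(Pow(Add(1, 1), -1), Add(-6, 1)), -4), -13) = Mul(Mul(Mul(Pow(2, -1), -5), -4), -13) = Mul(Mul(Mul(Rational(1, 2), -5), -4), -13) = Mul(Mul(Rational(-5, 2), -4), -13) = Mul(10, -13) = -130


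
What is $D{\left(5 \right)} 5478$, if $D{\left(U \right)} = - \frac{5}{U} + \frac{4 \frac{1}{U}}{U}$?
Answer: $- \frac{115038}{25} \approx -4601.5$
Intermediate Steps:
$D{\left(U \right)} = - \frac{5}{U} + \frac{4}{U^{2}}$
$D{\left(5 \right)} 5478 = \frac{4 - 25}{25} \cdot 5478 = \frac{1}{25} \left(-21\right) 5478 = \left(- \frac{21}{25}\right) 5478 = - \frac{115038}{25}$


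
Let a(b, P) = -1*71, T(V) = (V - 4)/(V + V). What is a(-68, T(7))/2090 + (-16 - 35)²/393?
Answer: 1802729/273790 ≈ 6.5844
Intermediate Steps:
T(V) = (-4 + V)/(2*V) (T(V) = (-4 + V)/((2*V)) = (-4 + V)*(1/(2*V)) = (-4 + V)/(2*V))
a(b, P) = -71
a(-68, T(7))/2090 + (-16 - 35)²/393 = -71/2090 + (-16 - 35)²/393 = -71*1/2090 + (-51)²*(1/393) = -71/2090 + 2601*(1/393) = -71/2090 + 867/131 = 1802729/273790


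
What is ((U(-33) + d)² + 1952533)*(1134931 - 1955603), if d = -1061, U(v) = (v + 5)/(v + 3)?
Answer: -568037747999872/225 ≈ -2.5246e+12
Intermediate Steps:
U(v) = (5 + v)/(3 + v)
((U(-33) + d)² + 1952533)*(1134931 - 1955603) = (((5 - 33)/(3 - 33) - 1061)² + 1952533)*(1134931 - 1955603) = ((-28/(-30) - 1061)² + 1952533)*(-820672) = ((-1/30*(-28) - 1061)² + 1952533)*(-820672) = ((14/15 - 1061)² + 1952533)*(-820672) = ((-15901/15)² + 1952533)*(-820672) = (252841801/225 + 1952533)*(-820672) = (692161726/225)*(-820672) = -568037747999872/225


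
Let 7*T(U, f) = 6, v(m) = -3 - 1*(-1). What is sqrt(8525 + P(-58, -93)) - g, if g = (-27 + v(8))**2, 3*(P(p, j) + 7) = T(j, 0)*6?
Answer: -841 + sqrt(417466)/7 ≈ -748.70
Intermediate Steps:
v(m) = -2 (v(m) = -3 + 1 = -2)
T(U, f) = 6/7 (T(U, f) = (1/7)*6 = 6/7)
P(p, j) = -37/7 (P(p, j) = -7 + ((6/7)*6)/3 = -7 + (1/3)*(36/7) = -7 + 12/7 = -37/7)
g = 841 (g = (-27 - 2)**2 = (-29)**2 = 841)
sqrt(8525 + P(-58, -93)) - g = sqrt(8525 - 37/7) - 1*841 = sqrt(59638/7) - 841 = sqrt(417466)/7 - 841 = -841 + sqrt(417466)/7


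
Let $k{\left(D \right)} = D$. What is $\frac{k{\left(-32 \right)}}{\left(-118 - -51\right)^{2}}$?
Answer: $- \frac{32}{4489} \approx -0.0071285$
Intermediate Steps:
$\frac{k{\left(-32 \right)}}{\left(-118 - -51\right)^{2}} = - \frac{32}{\left(-118 - -51\right)^{2}} = - \frac{32}{\left(-118 + 51\right)^{2}} = - \frac{32}{\left(-67\right)^{2}} = - \frac{32}{4489}$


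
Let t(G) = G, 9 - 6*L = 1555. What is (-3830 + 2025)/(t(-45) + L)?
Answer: 5415/908 ≈ 5.9637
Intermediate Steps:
L = -773/3 (L = 3/2 - ⅙*1555 = 3/2 - 1555/6 = -773/3 ≈ -257.67)
(-3830 + 2025)/(t(-45) + L) = (-3830 + 2025)/(-45 - 773/3) = -1805/(-908/3) = -1805*(-3/908) = 5415/908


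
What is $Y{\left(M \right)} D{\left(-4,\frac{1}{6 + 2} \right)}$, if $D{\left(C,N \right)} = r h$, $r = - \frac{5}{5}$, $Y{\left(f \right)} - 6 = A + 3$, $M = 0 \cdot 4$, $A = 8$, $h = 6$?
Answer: $-102$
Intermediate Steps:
$M = 0$
$Y{\left(f \right)} = 17$ ($Y{\left(f \right)} = 6 + \left(8 + 3\right) = 6 + 11 = 17$)
$r = -1$ ($r = \left(-5\right) \frac{1}{5} = -1$)
$D{\left(C,N \right)} = -6$ ($D{\left(C,N \right)} = \left(-1\right) 6 = -6$)
$Y{\left(M \right)} D{\left(-4,\frac{1}{6 + 2} \right)} = 17 \left(-6\right) = -102$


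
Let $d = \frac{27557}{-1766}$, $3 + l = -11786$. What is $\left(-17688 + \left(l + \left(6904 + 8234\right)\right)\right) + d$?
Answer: $- \frac{25350231}{1766} \approx -14355.0$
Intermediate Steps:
$l = -11789$ ($l = -3 - 11786 = -11789$)
$d = - \frac{27557}{1766}$ ($d = 27557 \left(- \frac{1}{1766}\right) = - \frac{27557}{1766} \approx -15.604$)
$\left(-17688 + \left(l + \left(6904 + 8234\right)\right)\right) + d = \left(-17688 + \left(-11789 + \left(6904 + 8234\right)\right)\right) - \frac{27557}{1766} = \left(-17688 + \left(-11789 + 15138\right)\right) - \frac{27557}{1766} = \left(-17688 + 3349\right) - \frac{27557}{1766} = -14339 - \frac{27557}{1766} = - \frac{25350231}{1766}$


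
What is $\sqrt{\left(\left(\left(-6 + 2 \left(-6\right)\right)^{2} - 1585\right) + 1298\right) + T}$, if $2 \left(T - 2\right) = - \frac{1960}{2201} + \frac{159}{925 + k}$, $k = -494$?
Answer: $\frac{\sqrt{139445753634254}}{1897262} \approx 6.2241$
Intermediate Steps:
$T = \frac{3299723}{1897262}$ ($T = 2 + \frac{- \frac{1960}{2201} + \frac{159}{925 - 494}}{2} = 2 + \frac{\left(-1960\right) \frac{1}{2201} + \frac{159}{431}}{2} = 2 + \frac{- \frac{1960}{2201} + 159 \cdot \frac{1}{431}}{2} = 2 + \frac{- \frac{1960}{2201} + \frac{159}{431}}{2} = 2 + \frac{1}{2} \left(- \frac{494801}{948631}\right) = 2 - \frac{494801}{1897262} = \frac{3299723}{1897262} \approx 1.7392$)
$\sqrt{\left(\left(\left(-6 + 2 \left(-6\right)\right)^{2} - 1585\right) + 1298\right) + T} = \sqrt{\left(\left(\left(-6 + 2 \left(-6\right)\right)^{2} - 1585\right) + 1298\right) + \frac{3299723}{1897262}} = \sqrt{\left(\left(\left(-6 - 12\right)^{2} - 1585\right) + 1298\right) + \frac{3299723}{1897262}} = \sqrt{\left(\left(\left(-18\right)^{2} - 1585\right) + 1298\right) + \frac{3299723}{1897262}} = \sqrt{\left(\left(324 - 1585\right) + 1298\right) + \frac{3299723}{1897262}} = \sqrt{\left(-1261 + 1298\right) + \frac{3299723}{1897262}} = \sqrt{37 + \frac{3299723}{1897262}} = \sqrt{\frac{73498417}{1897262}} = \frac{\sqrt{139445753634254}}{1897262}$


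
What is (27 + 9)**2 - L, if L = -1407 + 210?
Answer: 2493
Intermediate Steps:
L = -1197
(27 + 9)**2 - L = (27 + 9)**2 - 1*(-1197) = 36**2 + 1197 = 1296 + 1197 = 2493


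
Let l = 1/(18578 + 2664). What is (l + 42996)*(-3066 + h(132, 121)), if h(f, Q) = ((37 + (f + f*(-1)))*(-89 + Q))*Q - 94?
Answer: 63979965003716/10621 ≈ 6.0239e+9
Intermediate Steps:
l = 1/21242 ≈ 4.7077e-5
h(f, Q) = -94 + Q*(-3293 + 37*Q) (h(f, Q) = ((37 + (f - f))*(-89 + Q))*Q - 94 = ((37 + 0)*(-89 + Q))*Q - 94 = (37*(-89 + Q))*Q - 94 = (-3293 + 37*Q)*Q - 94 = Q*(-3293 + 37*Q) - 94 = -94 + Q*(-3293 + 37*Q))
(l + 42996)*(-3066 + h(132, 121)) = (1/21242 + 42996)*(-3066 + (-94 - 3293*121 + 37*121²)) = 913321033*(-3066 + (-94 - 398453 + 37*14641))/21242 = 913321033*(-3066 + (-94 - 398453 + 541717))/21242 = 913321033*(-3066 + 143170)/21242 = (913321033/21242)*140104 = 63979965003716/10621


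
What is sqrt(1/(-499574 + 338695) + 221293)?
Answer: sqrt(5727517074923934)/160879 ≈ 470.42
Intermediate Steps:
sqrt(1/(-499574 + 338695) + 221293) = sqrt(1/(-160879) + 221293) = sqrt(-1/160879 + 221293) = sqrt(35601396546/160879) = sqrt(5727517074923934)/160879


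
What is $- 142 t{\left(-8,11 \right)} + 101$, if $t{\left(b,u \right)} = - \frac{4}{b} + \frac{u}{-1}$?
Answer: $1592$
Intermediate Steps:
$t{\left(b,u \right)} = - u - \frac{4}{b}$ ($t{\left(b,u \right)} = - \frac{4}{b} + u \left(-1\right) = - \frac{4}{b} - u = - u - \frac{4}{b}$)
$- 142 t{\left(-8,11 \right)} + 101 = - 142 \left(\left(-1\right) 11 - \frac{4}{-8}\right) + 101 = - 142 \left(-11 - - \frac{1}{2}\right) + 101 = - 142 \left(-11 + \frac{1}{2}\right) + 101 = \left(-142\right) \left(- \frac{21}{2}\right) + 101 = 1491 + 101 = 1592$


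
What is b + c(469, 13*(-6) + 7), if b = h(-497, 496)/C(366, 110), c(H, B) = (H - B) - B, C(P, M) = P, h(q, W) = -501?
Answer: 74375/122 ≈ 609.63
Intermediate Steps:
c(H, B) = H - 2*B
b = -167/122 (b = -501/366 = -501*1/366 = -167/122 ≈ -1.3689)
b + c(469, 13*(-6) + 7) = -167/122 + (469 - 2*(13*(-6) + 7)) = -167/122 + (469 - 2*(-78 + 7)) = -167/122 + (469 - 2*(-71)) = -167/122 + (469 + 142) = -167/122 + 611 = 74375/122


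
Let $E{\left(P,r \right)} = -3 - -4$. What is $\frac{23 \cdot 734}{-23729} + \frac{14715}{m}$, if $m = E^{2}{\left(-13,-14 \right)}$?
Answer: $\frac{349155353}{23729} \approx 14714.0$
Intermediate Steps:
$E{\left(P,r \right)} = 1$ ($E{\left(P,r \right)} = -3 + 4 = 1$)
$m = 1$ ($m = 1^{2} = 1$)
$\frac{23 \cdot 734}{-23729} + \frac{14715}{m} = \frac{23 \cdot 734}{-23729} + \frac{14715}{1} = 16882 \left(- \frac{1}{23729}\right) + 14715 \cdot 1 = - \frac{16882}{23729} + 14715 = \frac{349155353}{23729}$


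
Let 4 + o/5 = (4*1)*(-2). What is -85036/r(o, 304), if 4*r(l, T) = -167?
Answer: 340144/167 ≈ 2036.8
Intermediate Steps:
o = -60 (o = -20 + 5*((4*1)*(-2)) = -20 + 5*(4*(-2)) = -20 + 5*(-8) = -20 - 40 = -60)
r(l, T) = -167/4 (r(l, T) = (1/4)*(-167) = -167/4)
-85036/r(o, 304) = -85036/(-167/4) = -85036*(-4/167) = 340144/167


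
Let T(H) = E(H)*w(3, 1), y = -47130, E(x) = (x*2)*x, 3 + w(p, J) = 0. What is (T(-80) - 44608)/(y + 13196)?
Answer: 41504/16967 ≈ 2.4462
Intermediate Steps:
w(p, J) = -3 (w(p, J) = -3 + 0 = -3)
E(x) = 2*x² (E(x) = (2*x)*x = 2*x²)
T(H) = -6*H² (T(H) = (2*H²)*(-3) = -6*H²)
(T(-80) - 44608)/(y + 13196) = (-6*(-80)² - 44608)/(-47130 + 13196) = (-6*6400 - 44608)/(-33934) = (-38400 - 44608)*(-1/33934) = -83008*(-1/33934) = 41504/16967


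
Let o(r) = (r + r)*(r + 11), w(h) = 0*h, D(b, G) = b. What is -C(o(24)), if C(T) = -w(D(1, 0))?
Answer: 0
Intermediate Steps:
w(h) = 0
o(r) = 2*r*(11 + r) (o(r) = (2*r)*(11 + r) = 2*r*(11 + r))
C(T) = 0 (C(T) = -1*0 = 0)
-C(o(24)) = -1*0 = 0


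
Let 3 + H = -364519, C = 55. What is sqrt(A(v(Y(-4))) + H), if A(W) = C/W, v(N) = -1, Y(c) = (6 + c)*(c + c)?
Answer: I*sqrt(364577) ≈ 603.8*I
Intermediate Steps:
Y(c) = 2*c*(6 + c) (Y(c) = (6 + c)*(2*c) = 2*c*(6 + c))
A(W) = 55/W
H = -364522 (H = -3 - 364519 = -364522)
sqrt(A(v(Y(-4))) + H) = sqrt(55/(-1) - 364522) = sqrt(55*(-1) - 364522) = sqrt(-55 - 364522) = sqrt(-364577) = I*sqrt(364577)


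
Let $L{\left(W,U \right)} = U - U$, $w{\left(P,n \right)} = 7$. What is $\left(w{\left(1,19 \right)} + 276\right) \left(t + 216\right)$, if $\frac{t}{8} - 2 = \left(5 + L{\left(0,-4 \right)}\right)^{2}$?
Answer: $122256$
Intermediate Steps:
$L{\left(W,U \right)} = 0$
$t = 216$ ($t = 16 + 8 \left(5 + 0\right)^{2} = 16 + 8 \cdot 5^{2} = 16 + 8 \cdot 25 = 16 + 200 = 216$)
$\left(w{\left(1,19 \right)} + 276\right) \left(t + 216\right) = \left(7 + 276\right) \left(216 + 216\right) = 283 \cdot 432 = 122256$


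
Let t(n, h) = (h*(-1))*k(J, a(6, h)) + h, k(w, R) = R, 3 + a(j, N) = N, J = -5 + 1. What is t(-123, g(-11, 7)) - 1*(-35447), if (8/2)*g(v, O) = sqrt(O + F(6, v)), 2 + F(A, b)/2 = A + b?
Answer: 567159/16 + I*sqrt(7) ≈ 35447.0 + 2.6458*I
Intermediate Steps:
J = -4
a(j, N) = -3 + N
F(A, b) = -4 + 2*A + 2*b (F(A, b) = -4 + 2*(A + b) = -4 + (2*A + 2*b) = -4 + 2*A + 2*b)
g(v, O) = sqrt(8 + O + 2*v)/4 (g(v, O) = sqrt(O + (-4 + 2*6 + 2*v))/4 = sqrt(O + (-4 + 12 + 2*v))/4 = sqrt(O + (8 + 2*v))/4 = sqrt(8 + O + 2*v)/4)
t(n, h) = h - h*(-3 + h) (t(n, h) = (h*(-1))*(-3 + h) + h = (-h)*(-3 + h) + h = -h*(-3 + h) + h = h - h*(-3 + h))
t(-123, g(-11, 7)) - 1*(-35447) = (sqrt(8 + 7 + 2*(-11))/4)*(4 - sqrt(8 + 7 + 2*(-11))/4) - 1*(-35447) = (sqrt(8 + 7 - 22)/4)*(4 - sqrt(8 + 7 - 22)/4) + 35447 = (sqrt(-7)/4)*(4 - sqrt(-7)/4) + 35447 = ((I*sqrt(7))/4)*(4 - I*sqrt(7)/4) + 35447 = (I*sqrt(7)/4)*(4 - I*sqrt(7)/4) + 35447 = I*sqrt(7)*(4 - I*sqrt(7)/4)/4 + 35447 = 35447 + I*sqrt(7)*(4 - I*sqrt(7)/4)/4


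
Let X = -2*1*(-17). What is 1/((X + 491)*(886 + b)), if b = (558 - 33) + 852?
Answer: 1/1188075 ≈ 8.4170e-7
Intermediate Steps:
b = 1377 (b = 525 + 852 = 1377)
X = 34 (X = -2*(-17) = 34)
1/((X + 491)*(886 + b)) = 1/((34 + 491)*(886 + 1377)) = 1/(525*2263) = 1/1188075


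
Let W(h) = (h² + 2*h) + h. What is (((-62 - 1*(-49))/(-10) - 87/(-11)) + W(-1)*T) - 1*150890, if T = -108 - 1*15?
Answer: -16569827/110 ≈ -1.5063e+5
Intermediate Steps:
T = -123 (T = -108 - 15 = -123)
W(h) = h² + 3*h
(((-62 - 1*(-49))/(-10) - 87/(-11)) + W(-1)*T) - 1*150890 = (((-62 - 1*(-49))/(-10) - 87/(-11)) - (3 - 1)*(-123)) - 1*150890 = (((-62 + 49)*(-⅒) - 87*(-1/11)) - 1*2*(-123)) - 150890 = ((-13*(-⅒) + 87/11) - 2*(-123)) - 150890 = ((13/10 + 87/11) + 246) - 150890 = (1013/110 + 246) - 150890 = 28073/110 - 150890 = -16569827/110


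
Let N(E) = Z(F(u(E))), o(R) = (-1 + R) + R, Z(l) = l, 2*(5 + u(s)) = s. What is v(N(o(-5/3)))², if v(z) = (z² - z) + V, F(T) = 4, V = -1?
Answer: 121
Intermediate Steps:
u(s) = -5 + s/2
o(R) = -1 + 2*R
N(E) = 4
v(z) = -1 + z² - z (v(z) = (z² - z) - 1 = -1 + z² - z)
v(N(o(-5/3)))² = (-1 + 4² - 1*4)² = (-1 + 16 - 4)² = 11² = 121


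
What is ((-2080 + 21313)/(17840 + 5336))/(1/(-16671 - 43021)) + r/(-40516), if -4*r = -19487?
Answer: -23257379682727/469499408 ≈ -49537.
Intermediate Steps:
r = 19487/4 (r = -¼*(-19487) = 19487/4 ≈ 4871.8)
((-2080 + 21313)/(17840 + 5336))/(1/(-16671 - 43021)) + r/(-40516) = ((-2080 + 21313)/(17840 + 5336))/(1/(-16671 - 43021)) + (19487/4)/(-40516) = (19233/23176)/(1/(-59692)) + (19487/4)*(-1/40516) = (19233*(1/23176))/(-1/59692) - 19487/162064 = (19233/23176)*(-59692) - 19487/162064 = -287014059/5794 - 19487/162064 = -23257379682727/469499408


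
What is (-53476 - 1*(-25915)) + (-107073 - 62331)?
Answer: -196965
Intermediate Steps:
(-53476 - 1*(-25915)) + (-107073 - 62331) = (-53476 + 25915) - 169404 = -27561 - 169404 = -196965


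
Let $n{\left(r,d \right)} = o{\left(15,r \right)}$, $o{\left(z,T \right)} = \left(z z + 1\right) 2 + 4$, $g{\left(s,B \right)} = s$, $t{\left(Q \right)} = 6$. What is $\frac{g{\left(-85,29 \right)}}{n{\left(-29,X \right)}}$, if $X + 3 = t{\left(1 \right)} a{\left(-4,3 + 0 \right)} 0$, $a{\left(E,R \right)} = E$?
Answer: $- \frac{85}{456} \approx -0.1864$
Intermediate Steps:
$X = -3$ ($X = -3 + 6 \left(-4\right) 0 = -3 - 0 = -3 + 0 = -3$)
$o{\left(z,T \right)} = 6 + 2 z^{2}$ ($o{\left(z,T \right)} = \left(z^{2} + 1\right) 2 + 4 = \left(1 + z^{2}\right) 2 + 4 = \left(2 + 2 z^{2}\right) + 4 = 6 + 2 z^{2}$)
$n{\left(r,d \right)} = 456$ ($n{\left(r,d \right)} = 6 + 2 \cdot 15^{2} = 6 + 2 \cdot 225 = 6 + 450 = 456$)
$\frac{g{\left(-85,29 \right)}}{n{\left(-29,X \right)}} = - \frac{85}{456}$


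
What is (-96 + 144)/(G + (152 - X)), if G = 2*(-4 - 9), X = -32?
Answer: 24/79 ≈ 0.30380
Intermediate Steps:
G = -26 (G = 2*(-13) = -26)
(-96 + 144)/(G + (152 - X)) = (-96 + 144)/(-26 + (152 - 1*(-32))) = 48/(-26 + (152 + 32)) = 48/(-26 + 184) = 48/158 = 48*(1/158) = 24/79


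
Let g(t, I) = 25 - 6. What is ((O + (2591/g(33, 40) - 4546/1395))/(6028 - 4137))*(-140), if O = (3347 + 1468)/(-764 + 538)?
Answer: -9376114594/1132733583 ≈ -8.2774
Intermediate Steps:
g(t, I) = 19
O = -4815/226 (O = 4815/(-226) = 4815*(-1/226) = -4815/226 ≈ -21.305)
((O + (2591/g(33, 40) - 4546/1395))/(6028 - 4137))*(-140) = ((-4815/226 + (2591/19 - 4546/1395))/(6028 - 4137))*(-140) = ((-4815/226 + (2591*(1/19) - 4546*1/1395))/1891)*(-140) = ((-4815/226 + (2591/19 - 4546/1395))*(1/1891))*(-140) = ((-4815/226 + 3528071/26505)*(1/1891))*(-140) = ((669722471/5990130)*(1/1891))*(-140) = (669722471/11327335830)*(-140) = -9376114594/1132733583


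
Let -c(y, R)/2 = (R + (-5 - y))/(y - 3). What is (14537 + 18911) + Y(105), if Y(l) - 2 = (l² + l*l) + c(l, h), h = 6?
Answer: 2830604/51 ≈ 55502.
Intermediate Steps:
c(y, R) = -2*(-5 + R - y)/(-3 + y) (c(y, R) = -2*(R + (-5 - y))/(y - 3) = -2*(-5 + R - y)/(-3 + y))
Y(l) = 2 + 2*l² + 2*(-1 + l)/(-3 + l) (Y(l) = 2 + ((l² + l*l) + 2*(5 + l - 1*6)/(-3 + l)) = 2 + ((l² + l²) + 2*(5 + l - 6)/(-3 + l)) = 2 + (2*l² + 2*(-1 + l)/(-3 + l)) = 2 + 2*l² + 2*(-1 + l)/(-3 + l))
(14537 + 18911) + Y(105) = (14537 + 18911) + 2*(-1 + 105 + (1 + 105²)*(-3 + 105))/(-3 + 105) = 33448 + 2*(-1 + 105 + (1 + 11025)*102)/102 = 33448 + 2*(1/102)*(-1 + 105 + 11026*102) = 33448 + 2*(1/102)*(-1 + 105 + 1124652) = 33448 + 2*(1/102)*1124756 = 33448 + 1124756/51 = 2830604/51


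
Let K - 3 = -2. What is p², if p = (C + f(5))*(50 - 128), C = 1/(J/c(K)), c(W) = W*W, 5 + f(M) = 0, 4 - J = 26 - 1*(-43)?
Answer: 3825936/25 ≈ 1.5304e+5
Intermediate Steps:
K = 1 (K = 3 - 2 = 1)
J = -65 (J = 4 - (26 - 1*(-43)) = 4 - (26 + 43) = 4 - 1*69 = 4 - 69 = -65)
f(M) = -5 (f(M) = -5 + 0 = -5)
c(W) = W²
C = -1/65 (C = 1/(-65/(1²)) = 1/(-65/1) = 1/(-65*1) = 1/(-65) = -1/65 ≈ -0.015385)
p = 1956/5 (p = (-1/65 - 5)*(50 - 128) = -326/65*(-78) = 1956/5 ≈ 391.20)
p² = (1956/5)² = 3825936/25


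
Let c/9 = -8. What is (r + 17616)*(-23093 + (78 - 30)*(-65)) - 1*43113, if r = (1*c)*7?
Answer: -448599969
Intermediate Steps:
c = -72 (c = 9*(-8) = -72)
r = -504 (r = (1*(-72))*7 = -72*7 = -504)
(r + 17616)*(-23093 + (78 - 30)*(-65)) - 1*43113 = (-504 + 17616)*(-23093 + (78 - 30)*(-65)) - 1*43113 = 17112*(-23093 + 48*(-65)) - 43113 = 17112*(-23093 - 3120) - 43113 = 17112*(-26213) - 43113 = -448556856 - 43113 = -448599969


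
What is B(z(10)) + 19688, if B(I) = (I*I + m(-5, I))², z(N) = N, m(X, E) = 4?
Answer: 30504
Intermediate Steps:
B(I) = (4 + I²)² (B(I) = (I*I + 4)² = (I² + 4)² = (4 + I²)²)
B(z(10)) + 19688 = (4 + 10²)² + 19688 = (4 + 100)² + 19688 = 104² + 19688 = 10816 + 19688 = 30504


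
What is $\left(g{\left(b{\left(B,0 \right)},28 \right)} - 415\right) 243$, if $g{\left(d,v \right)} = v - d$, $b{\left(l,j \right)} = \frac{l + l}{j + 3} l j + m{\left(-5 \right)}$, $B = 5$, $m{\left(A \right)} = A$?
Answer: $-92826$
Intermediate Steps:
$b{\left(l,j \right)} = -5 + \frac{2 j l^{2}}{3 + j}$ ($b{\left(l,j \right)} = \frac{l + l}{j + 3} l j - 5 = \frac{2 l}{3 + j} l j - 5 = \frac{2 l^{2}}{3 + j} j - 5 = \frac{2 j l^{2}}{3 + j} - 5 = -5 + \frac{2 j l^{2}}{3 + j}$)
$\left(g{\left(b{\left(B,0 \right)},28 \right)} - 415\right) 243 = \left(\left(28 - \frac{-15 - 0 + 2 \cdot 0 \cdot 5^{2}}{3 + 0}\right) - 415\right) 243 = \left(\left(28 - \frac{-15 + 0 + 2 \cdot 0 \cdot 25}{3}\right) - 415\right) 243 = \left(\left(28 - \frac{-15 + 0 + 0}{3}\right) - 415\right) 243 = \left(\left(28 - \frac{1}{3} \left(-15\right)\right) - 415\right) 243 = \left(\left(28 - -5\right) - 415\right) 243 = \left(\left(28 + 5\right) - 415\right) 243 = \left(33 - 415\right) 243 = \left(-382\right) 243 = -92826$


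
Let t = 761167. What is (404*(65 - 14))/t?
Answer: 20604/761167 ≈ 0.027069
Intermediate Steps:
(404*(65 - 14))/t = (404*(65 - 14))/761167 = (404*51)*(1/761167) = 20604*(1/761167) = 20604/761167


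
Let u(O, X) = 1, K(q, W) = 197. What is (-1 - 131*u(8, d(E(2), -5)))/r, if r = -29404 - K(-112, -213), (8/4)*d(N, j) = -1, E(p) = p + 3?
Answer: 4/897 ≈ 0.0044593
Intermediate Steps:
E(p) = 3 + p
d(N, j) = -½ (d(N, j) = (½)*(-1) = -½)
r = -29601 (r = -29404 - 1*197 = -29404 - 197 = -29601)
(-1 - 131*u(8, d(E(2), -5)))/r = (-1 - 131*1)/(-29601) = (-1 - 131)*(-1/29601) = -132*(-1/29601) = 4/897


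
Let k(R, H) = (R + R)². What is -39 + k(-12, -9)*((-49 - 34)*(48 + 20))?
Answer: -3250983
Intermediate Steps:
k(R, H) = 4*R² (k(R, H) = (2*R)² = 4*R²)
-39 + k(-12, -9)*((-49 - 34)*(48 + 20)) = -39 + (4*(-12)²)*((-49 - 34)*(48 + 20)) = -39 + (4*144)*(-83*68) = -39 + 576*(-5644) = -39 - 3250944 = -3250983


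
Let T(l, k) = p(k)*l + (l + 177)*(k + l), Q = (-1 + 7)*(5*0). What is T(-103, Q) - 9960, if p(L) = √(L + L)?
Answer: -17582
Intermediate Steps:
Q = 0 (Q = 6*0 = 0)
p(L) = √2*√L (p(L) = √(2*L) = √2*√L)
T(l, k) = (177 + l)*(k + l) + l*√2*√k (T(l, k) = (√2*√k)*l + (l + 177)*(k + l) = l*√2*√k + (177 + l)*(k + l) = (177 + l)*(k + l) + l*√2*√k)
T(-103, Q) - 9960 = ((-103)² + 177*0 + 177*(-103) + 0*(-103) - 103*√2*√0) - 9960 = (10609 + 0 - 18231 + 0 - 103*√2*0) - 9960 = (10609 + 0 - 18231 + 0 + 0) - 9960 = -7622 - 9960 = -17582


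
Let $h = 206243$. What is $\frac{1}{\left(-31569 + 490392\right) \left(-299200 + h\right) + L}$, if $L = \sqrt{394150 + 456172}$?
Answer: $- \frac{42650809611}{1819091560473769120999} - \frac{\sqrt{850322}}{1819091560473769120999} \approx -2.3446 \cdot 10^{-11}$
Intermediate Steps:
$L = \sqrt{850322} \approx 922.13$
$\frac{1}{\left(-31569 + 490392\right) \left(-299200 + h\right) + L} = \frac{1}{\left(-31569 + 490392\right) \left(-299200 + 206243\right) + \sqrt{850322}} = \frac{1}{458823 \left(-92957\right) + \sqrt{850322}} = \frac{1}{-42650809611 + \sqrt{850322}}$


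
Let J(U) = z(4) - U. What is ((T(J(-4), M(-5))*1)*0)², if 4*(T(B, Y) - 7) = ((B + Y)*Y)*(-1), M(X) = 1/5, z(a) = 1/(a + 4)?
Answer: 0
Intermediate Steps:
z(a) = 1/(4 + a)
M(X) = ⅕
J(U) = ⅛ - U (J(U) = 1/(4 + 4) - U = 1/8 - U = ⅛ - U)
T(B, Y) = 7 - Y*(B + Y)/4 (T(B, Y) = 7 + (((B + Y)*Y)*(-1))/4 = 7 + ((Y*(B + Y))*(-1))/4 = 7 + (-Y*(B + Y))/4 = 7 - Y*(B + Y)/4)
((T(J(-4), M(-5))*1)*0)² = (((7 - (⅕)²/4 - ¼*(⅛ - 1*(-4))*⅕)*1)*0)² = (((7 - ¼*1/25 - ¼*(⅛ + 4)*⅕)*1)*0)² = (((7 - 1/100 - ¼*33/8*⅕)*1)*0)² = (((7 - 1/100 - 33/160)*1)*0)² = (((5427/800)*1)*0)² = ((5427/800)*0)² = 0² = 0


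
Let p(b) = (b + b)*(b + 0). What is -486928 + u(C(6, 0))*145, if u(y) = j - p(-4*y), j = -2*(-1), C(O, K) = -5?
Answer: -602638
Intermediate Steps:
p(b) = 2*b² (p(b) = (2*b)*b = 2*b²)
j = 2
u(y) = 2 - 32*y² (u(y) = 2 - 2*(-4*y)² = 2 - 2*16*y² = 2 - 32*y²)
-486928 + u(C(6, 0))*145 = -486928 + (2 - 32*(-5)²)*145 = -486928 + (2 - 32*25)*145 = -486928 + (2 - 800)*145 = -486928 - 798*145 = -486928 - 115710 = -602638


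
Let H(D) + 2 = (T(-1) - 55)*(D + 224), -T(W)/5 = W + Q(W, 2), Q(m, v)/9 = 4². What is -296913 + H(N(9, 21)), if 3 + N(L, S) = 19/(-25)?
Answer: -2332499/5 ≈ -4.6650e+5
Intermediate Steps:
N(L, S) = -94/25 (N(L, S) = -3 + 19/(-25) = -3 + 19*(-1/25) = -3 - 19/25 = -94/25)
Q(m, v) = 144 (Q(m, v) = 9*4² = 9*16 = 144)
T(W) = -720 - 5*W (T(W) = -5*(W + 144) = -5*(144 + W) = -720 - 5*W)
H(D) = -172482 - 770*D (H(D) = -2 + ((-720 - 5*(-1)) - 55)*(D + 224) = -2 + ((-720 + 5) - 55)*(224 + D) = -2 + (-715 - 55)*(224 + D) = -2 - 770*(224 + D) = -2 + (-172480 - 770*D) = -172482 - 770*D)
-296913 + H(N(9, 21)) = -296913 + (-172482 - 770*(-94/25)) = -296913 + (-172482 + 14476/5) = -296913 - 847934/5 = -2332499/5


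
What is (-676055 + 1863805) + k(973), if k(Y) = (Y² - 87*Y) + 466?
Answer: 2050294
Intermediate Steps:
k(Y) = 466 + Y² - 87*Y
(-676055 + 1863805) + k(973) = (-676055 + 1863805) + (466 + 973² - 87*973) = 1187750 + (466 + 946729 - 84651) = 1187750 + 862544 = 2050294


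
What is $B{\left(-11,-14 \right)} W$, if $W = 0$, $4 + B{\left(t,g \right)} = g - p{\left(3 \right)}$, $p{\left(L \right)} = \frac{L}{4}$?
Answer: $0$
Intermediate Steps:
$p{\left(L \right)} = \frac{L}{4}$ ($p{\left(L \right)} = L \frac{1}{4} = \frac{L}{4}$)
$B{\left(t,g \right)} = - \frac{19}{4} + g$ ($B{\left(t,g \right)} = -4 + \left(g - \frac{1}{4} \cdot 3\right) = -4 + \left(g - \frac{3}{4}\right) = -4 + \left(- \frac{3}{4} + g\right) = - \frac{19}{4} + g$)
$B{\left(-11,-14 \right)} W = \left(- \frac{19}{4} - 14\right) 0 = \left(- \frac{75}{4}\right) 0 = 0$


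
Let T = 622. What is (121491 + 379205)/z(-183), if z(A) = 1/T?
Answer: 311432912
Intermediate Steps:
z(A) = 1/622
(121491 + 379205)/z(-183) = (121491 + 379205)/(1/622) = 500696*622 = 311432912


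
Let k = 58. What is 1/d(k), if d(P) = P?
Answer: 1/58 ≈ 0.017241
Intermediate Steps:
1/d(k) = 1/58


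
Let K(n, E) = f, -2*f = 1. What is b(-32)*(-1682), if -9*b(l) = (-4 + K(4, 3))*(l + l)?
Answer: 53824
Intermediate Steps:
f = -½ (f = -½*1 = -½ ≈ -0.50000)
K(n, E) = -½
b(l) = l (b(l) = -(-4 - ½)*(l + l)/9 = -(-1)*2*l/2 = -(-1)*l = l)
b(-32)*(-1682) = -32*(-1682) = 53824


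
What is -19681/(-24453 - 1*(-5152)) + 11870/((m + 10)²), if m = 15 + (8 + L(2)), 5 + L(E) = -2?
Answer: 121203613/6523738 ≈ 18.579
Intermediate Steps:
L(E) = -7 (L(E) = -5 - 2 = -7)
m = 16 (m = 15 + (8 - 7) = 15 + 1 = 16)
-19681/(-24453 - 1*(-5152)) + 11870/((m + 10)²) = -19681/(-24453 - 1*(-5152)) + 11870/((16 + 10)²) = -19681/(-24453 + 5152) + 11870/(26²) = -19681/(-19301) + 11870/676 = -19681*(-1/19301) + 11870*(1/676) = 19681/19301 + 5935/338 = 121203613/6523738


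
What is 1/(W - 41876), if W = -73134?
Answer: -1/115010 ≈ -8.6949e-6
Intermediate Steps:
1/(W - 41876) = 1/(-73134 - 41876) = 1/(-115010) = -1/115010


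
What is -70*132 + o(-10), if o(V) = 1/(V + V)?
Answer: -184801/20 ≈ -9240.0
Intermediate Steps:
o(V) = 1/(2*V)
-70*132 + o(-10) = -70*132 + (1/2)/(-10) = -9240 + (1/2)*(-1/10) = -9240 - 1/20 = -184801/20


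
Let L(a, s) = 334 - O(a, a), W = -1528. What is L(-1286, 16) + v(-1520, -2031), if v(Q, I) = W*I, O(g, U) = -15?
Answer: 3103717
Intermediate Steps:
v(Q, I) = -1528*I
L(a, s) = 349 (L(a, s) = 334 - 1*(-15) = 334 + 15 = 349)
L(-1286, 16) + v(-1520, -2031) = 349 - 1528*(-2031) = 349 + 3103368 = 3103717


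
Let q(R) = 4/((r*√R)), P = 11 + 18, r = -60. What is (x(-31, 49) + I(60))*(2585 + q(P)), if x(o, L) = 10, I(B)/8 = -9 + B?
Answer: 1080530 - 418*√29/435 ≈ 1.0805e+6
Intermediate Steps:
I(B) = -72 + 8*B (I(B) = 8*(-9 + B) = -72 + 8*B)
P = 29
q(R) = -1/(15*√R) (q(R) = 4/((-60*√R)) = 4*(-1/(60*√R)) = -1/(15*√R))
(x(-31, 49) + I(60))*(2585 + q(P)) = (10 + (-72 + 8*60))*(2585 - √29/435) = (10 + (-72 + 480))*(2585 - √29/435) = (10 + 408)*(2585 - √29/435) = 418*(2585 - √29/435) = 1080530 - 418*√29/435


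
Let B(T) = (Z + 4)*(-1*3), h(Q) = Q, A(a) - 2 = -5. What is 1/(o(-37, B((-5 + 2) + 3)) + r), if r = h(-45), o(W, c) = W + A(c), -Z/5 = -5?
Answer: -1/85 ≈ -0.011765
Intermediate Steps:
A(a) = -3 (A(a) = 2 - 5 = -3)
Z = 25 (Z = -5*(-5) = 25)
B(T) = -87 (B(T) = (25 + 4)*(-1*3) = 29*(-3) = -87)
o(W, c) = -3 + W (o(W, c) = W - 3 = -3 + W)
r = -45
1/(o(-37, B((-5 + 2) + 3)) + r) = 1/((-3 - 37) - 45) = 1/(-40 - 45) = 1/(-85) = -1/85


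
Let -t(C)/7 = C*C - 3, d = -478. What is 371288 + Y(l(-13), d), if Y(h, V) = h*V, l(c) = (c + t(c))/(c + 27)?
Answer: 2879841/7 ≈ 4.1141e+5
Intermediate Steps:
t(C) = 21 - 7*C² (t(C) = -7*(C*C - 3) = -7*(C² - 3) = -7*(-3 + C²) = 21 - 7*C²)
l(c) = (21 + c - 7*c²)/(27 + c) (l(c) = (c + (21 - 7*c²))/(c + 27) = (21 + c - 7*c²)/(27 + c))
Y(h, V) = V*h
371288 + Y(l(-13), d) = 371288 - 478*(21 - 13 - 7*(-13)²)/(27 - 13) = 371288 - 478*(21 - 13 - 7*169)/14 = 371288 - 239*(21 - 13 - 1183)/7 = 371288 - 239*(-1175)/7 = 371288 - 478*(-1175/14) = 371288 + 280825/7 = 2879841/7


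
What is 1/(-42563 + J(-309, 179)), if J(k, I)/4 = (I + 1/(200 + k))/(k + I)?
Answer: -1417/60319575 ≈ -2.3492e-5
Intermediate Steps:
J(k, I) = 4*(I + 1/(200 + k))/(I + k) (J(k, I) = 4*((I + 1/(200 + k))/(k + I)) = 4*((I + 1/(200 + k))/(I + k)) = 4*(I + 1/(200 + k))/(I + k))
1/(-42563 + J(-309, 179)) = 1/(-42563 + 4*(1 + 200*179 + 179*(-309))/((-309)² + 200*179 + 200*(-309) + 179*(-309))) = 1/(-42563 + 4*(1 + 35800 - 55311)/(95481 + 35800 - 61800 - 55311)) = 1/(-42563 + 4*(-19510)/14170) = 1/(-42563 + 4*(1/14170)*(-19510)) = 1/(-42563 - 7804/1417) = 1/(-60319575/1417) = -1417/60319575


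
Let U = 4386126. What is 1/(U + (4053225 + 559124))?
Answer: 1/8998475 ≈ 1.1113e-7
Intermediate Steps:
1/(U + (4053225 + 559124)) = 1/(4386126 + (4053225 + 559124)) = 1/(4386126 + 4612349) = 1/8998475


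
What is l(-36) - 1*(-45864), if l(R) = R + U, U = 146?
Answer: 45974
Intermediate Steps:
l(R) = 146 + R (l(R) = R + 146 = 146 + R)
l(-36) - 1*(-45864) = (146 - 36) - 1*(-45864) = 110 + 45864 = 45974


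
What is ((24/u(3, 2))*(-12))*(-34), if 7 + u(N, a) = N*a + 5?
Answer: 2448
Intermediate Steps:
u(N, a) = -2 + N*a (u(N, a) = -7 + (N*a + 5) = -7 + (5 + N*a) = -2 + N*a)
((24/u(3, 2))*(-12))*(-34) = ((24/(-2 + 3*2))*(-12))*(-34) = ((24/(-2 + 6))*(-12))*(-34) = ((24/4)*(-12))*(-34) = ((24*(1/4))*(-12))*(-34) = (6*(-12))*(-34) = -72*(-34) = 2448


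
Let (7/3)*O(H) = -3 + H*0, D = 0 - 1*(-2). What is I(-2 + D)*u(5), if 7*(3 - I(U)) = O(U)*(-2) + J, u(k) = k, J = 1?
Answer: 610/49 ≈ 12.449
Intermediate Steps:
D = 2 (D = 0 + 2 = 2)
O(H) = -9/7 (O(H) = 3*(-3 + H*0)/7 = 3*(-3 + 0)/7 = (3/7)*(-3) = -9/7)
I(U) = 122/49 (I(U) = 3 - (-9/7*(-2) + 1)/7 = 3 - (18/7 + 1)/7 = 3 - ⅐*25/7 = 3 - 25/49 = 122/49)
I(-2 + D)*u(5) = (122/49)*5 = 610/49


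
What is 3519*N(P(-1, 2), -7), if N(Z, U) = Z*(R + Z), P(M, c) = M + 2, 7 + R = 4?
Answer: -7038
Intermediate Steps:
R = -3 (R = -7 + 4 = -3)
P(M, c) = 2 + M
N(Z, U) = Z*(-3 + Z)
3519*N(P(-1, 2), -7) = 3519*((2 - 1)*(-3 + (2 - 1))) = 3519*(1*(-3 + 1)) = 3519*(1*(-2)) = 3519*(-2) = -7038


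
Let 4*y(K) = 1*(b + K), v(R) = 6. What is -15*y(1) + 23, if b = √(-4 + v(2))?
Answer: 77/4 - 15*√2/4 ≈ 13.947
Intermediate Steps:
b = √2 (b = √(-4 + 6) = √2 ≈ 1.4142)
y(K) = K/4 + √2/4 (y(K) = (1*(√2 + K))/4 = (1*(K + √2))/4 = (K + √2)/4 = K/4 + √2/4)
-15*y(1) + 23 = -15*((¼)*1 + √2/4) + 23 = -15*(¼ + √2/4) + 23 = (-15/4 - 15*√2/4) + 23 = 77/4 - 15*√2/4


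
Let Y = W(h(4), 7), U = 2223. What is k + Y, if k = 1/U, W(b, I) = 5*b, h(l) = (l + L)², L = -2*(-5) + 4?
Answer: 3601261/2223 ≈ 1620.0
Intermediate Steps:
L = 14 (L = 10 + 4 = 14)
h(l) = (14 + l)² (h(l) = (l + 14)² = (14 + l)²)
Y = 1620 (Y = 5*(14 + 4)² = 5*18² = 5*324 = 1620)
k = 1/2223 ≈ 0.00044984
k + Y = 1/2223 + 1620 = 3601261/2223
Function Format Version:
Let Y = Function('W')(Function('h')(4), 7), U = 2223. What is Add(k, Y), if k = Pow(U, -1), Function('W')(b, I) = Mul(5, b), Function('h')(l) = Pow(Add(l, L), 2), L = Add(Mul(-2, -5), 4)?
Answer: Rational(3601261, 2223) ≈ 1620.0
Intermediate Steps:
L = 14 (L = Add(10, 4) = 14)
Function('h')(l) = Pow(Add(14, l), 2) (Function('h')(l) = Pow(Add(l, 14), 2) = Pow(Add(14, l), 2))
Y = 1620 (Y = Mul(5, Pow(Add(14, 4), 2)) = Mul(5, Pow(18, 2)) = Mul(5, 324) = 1620)
k = Rational(1, 2223) (k = Pow(2223, -1) = Rational(1, 2223) ≈ 0.00044984)
Add(k, Y) = Add(Rational(1, 2223), 1620) = Rational(3601261, 2223)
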